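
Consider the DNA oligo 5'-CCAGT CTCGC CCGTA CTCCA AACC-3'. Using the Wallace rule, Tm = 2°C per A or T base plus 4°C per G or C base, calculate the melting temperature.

78°C

Base counts: A=5, C=12, G=3, T=4
So N_AT = 9 and N_GC = 15.
Tm = 4·15 + 2·9 = 60 + 18 = 78°C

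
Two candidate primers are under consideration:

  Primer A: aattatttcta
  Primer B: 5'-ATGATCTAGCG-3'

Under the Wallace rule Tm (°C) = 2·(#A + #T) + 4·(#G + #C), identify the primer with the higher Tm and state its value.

Primer B, 32°C

Primer A: A+T=10, G+C=1 → Tm = 2(10)+4(1) = 24°C
Primer B: A+T=6, G+C=5 → Tm = 2(6)+4(5) = 32°C
24°C vs 32°C → primer B is higher.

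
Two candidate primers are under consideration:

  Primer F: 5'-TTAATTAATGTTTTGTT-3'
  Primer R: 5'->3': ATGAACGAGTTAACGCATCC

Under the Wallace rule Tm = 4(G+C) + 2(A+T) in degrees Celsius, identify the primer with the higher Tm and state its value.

Primer F: A+T=15, G+C=2 → Tm = 2(15)+4(2) = 38°C
Primer R: A+T=11, G+C=9 → Tm = 2(11)+4(9) = 58°C
38°C vs 58°C → primer R is higher.

Primer R, 58°C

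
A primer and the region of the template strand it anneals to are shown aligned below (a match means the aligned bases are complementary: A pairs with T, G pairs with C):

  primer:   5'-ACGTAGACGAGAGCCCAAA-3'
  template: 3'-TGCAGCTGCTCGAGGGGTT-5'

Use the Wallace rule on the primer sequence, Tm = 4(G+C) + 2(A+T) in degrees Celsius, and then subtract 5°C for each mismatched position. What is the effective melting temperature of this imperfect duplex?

38°C

Primer base counts: A=8, T=1, G=5, C=5 → A+T=9, G+C=10
Perfect-match Tm = 2(9) + 4(10) = 18 + 40 = 58°C
Mismatches (positions where the bases are not complementary): 4 (at positions 5, 12, 13, 17)
Effective Tm = 58 − 4×5 = 58 − 20 = 38°C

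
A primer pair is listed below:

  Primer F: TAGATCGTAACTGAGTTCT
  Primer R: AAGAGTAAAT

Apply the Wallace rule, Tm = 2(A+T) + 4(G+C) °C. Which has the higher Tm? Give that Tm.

Primer F: A+T=12, G+C=7 → Tm = 2(12)+4(7) = 52°C
Primer R: A+T=8, G+C=2 → Tm = 2(8)+4(2) = 24°C
52°C vs 24°C → primer F is higher.

Primer F, 52°C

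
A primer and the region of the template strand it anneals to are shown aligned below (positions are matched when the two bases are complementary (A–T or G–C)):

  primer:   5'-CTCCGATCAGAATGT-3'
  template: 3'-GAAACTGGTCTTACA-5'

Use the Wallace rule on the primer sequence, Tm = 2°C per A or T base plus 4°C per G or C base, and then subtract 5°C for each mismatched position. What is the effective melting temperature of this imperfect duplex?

29°C

Primer base counts: A=4, T=4, G=3, C=4 → A+T=8, G+C=7
Perfect-match Tm = 2(8) + 4(7) = 16 + 28 = 44°C
Mismatches (positions where the bases are not complementary): 3 (at positions 3, 4, 7)
Effective Tm = 44 − 3×5 = 44 − 15 = 29°C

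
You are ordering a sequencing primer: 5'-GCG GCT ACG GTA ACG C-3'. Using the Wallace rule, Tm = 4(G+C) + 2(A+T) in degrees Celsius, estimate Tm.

T=2, C=5, A=3, G=6
So N_AT = 5 and N_GC = 11.
Tm = 2×5 + 4×11 = 54°C

54°C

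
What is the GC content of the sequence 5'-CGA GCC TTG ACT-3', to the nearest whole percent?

58%

A=2, C=4, G=3, T=3
G+C = 3 + 4 = 7 out of 12 bases
%GC = 7/12 × 100 = 58.33% ≈ 58%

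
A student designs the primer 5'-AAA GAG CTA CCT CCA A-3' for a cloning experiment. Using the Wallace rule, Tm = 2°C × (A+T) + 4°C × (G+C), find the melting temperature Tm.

46°C

Scanning the sequence gives G=2, T=2, C=5, A=7.
A+T = 9, G+C = 7
Tm = 4·7 + 2·9 = 28 + 18 = 46°C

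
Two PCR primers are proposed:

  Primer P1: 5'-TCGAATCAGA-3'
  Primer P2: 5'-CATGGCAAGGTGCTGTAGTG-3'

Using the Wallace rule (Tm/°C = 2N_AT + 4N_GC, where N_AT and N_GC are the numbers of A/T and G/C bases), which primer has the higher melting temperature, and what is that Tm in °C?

Primer P2, 62°C

Primer P1: A+T=6, G+C=4 → Tm = 2(6)+4(4) = 28°C
Primer P2: A+T=9, G+C=11 → Tm = 2(9)+4(11) = 62°C
28°C vs 62°C → primer P2 is higher.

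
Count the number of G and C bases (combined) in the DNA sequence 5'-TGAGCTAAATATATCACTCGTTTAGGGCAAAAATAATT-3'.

11

T=12, C=5, A=15, G=6
Total G or C: 6 + 5 = 11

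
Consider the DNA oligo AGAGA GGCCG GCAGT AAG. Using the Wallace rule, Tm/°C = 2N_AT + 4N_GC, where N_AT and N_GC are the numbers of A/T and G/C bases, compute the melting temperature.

T=1, C=3, A=6, G=8
A+T = 7, G+C = 11
Tm = 2×7 + 4×11 = 58°C

58°C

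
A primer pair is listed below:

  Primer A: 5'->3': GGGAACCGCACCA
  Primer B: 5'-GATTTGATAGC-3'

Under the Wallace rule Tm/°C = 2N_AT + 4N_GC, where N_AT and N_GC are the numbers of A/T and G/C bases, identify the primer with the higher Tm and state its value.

Primer A, 44°C

Primer A: A+T=4, G+C=9 → Tm = 2(4)+4(9) = 44°C
Primer B: A+T=7, G+C=4 → Tm = 2(7)+4(4) = 30°C
44°C vs 30°C → primer A is higher.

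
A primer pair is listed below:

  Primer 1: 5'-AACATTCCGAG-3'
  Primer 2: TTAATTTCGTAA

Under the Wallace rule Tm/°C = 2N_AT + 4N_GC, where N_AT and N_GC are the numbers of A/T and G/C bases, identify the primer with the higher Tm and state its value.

Primer 1: A+T=6, G+C=5 → Tm = 2(6)+4(5) = 32°C
Primer 2: A+T=10, G+C=2 → Tm = 2(10)+4(2) = 28°C
32°C vs 28°C → primer 1 is higher.

Primer 1, 32°C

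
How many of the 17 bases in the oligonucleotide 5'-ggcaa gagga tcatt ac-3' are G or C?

8

A=6, C=3, T=3, G=5
Total G or C: 5 + 3 = 8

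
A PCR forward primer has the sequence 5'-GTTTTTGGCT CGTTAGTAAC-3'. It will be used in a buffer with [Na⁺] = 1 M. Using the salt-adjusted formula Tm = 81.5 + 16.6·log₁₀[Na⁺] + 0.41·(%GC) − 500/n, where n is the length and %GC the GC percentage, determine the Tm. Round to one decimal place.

Length n = 20. G=5, C=3, T=9, A=3
G+C = 8, so %GC = 8/20 × 100 = 40%
Salt term: 16.6 × (0) = 0
GC term: 0.41 × 40 = 16.4; length term: −500/20 = −25
Tm = 81.5 + (0) + 16.4 − 25 = 72.9 → 72.9°C

72.9°C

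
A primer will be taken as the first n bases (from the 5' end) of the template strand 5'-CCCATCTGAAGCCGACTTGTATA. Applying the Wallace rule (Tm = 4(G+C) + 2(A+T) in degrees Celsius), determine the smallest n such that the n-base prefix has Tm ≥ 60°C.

n = 19

First 18 bases: CCCATCTGAAGCCGACTT → Tm = 56°C (< 60°C)
First 19 bases: CCCATCTGAAGCCGACTTG → Tm = 60°C (≥ 60°C)
Since every base adds ≥2°C, Tm only increases with n, so the threshold is first crossed at n = 19.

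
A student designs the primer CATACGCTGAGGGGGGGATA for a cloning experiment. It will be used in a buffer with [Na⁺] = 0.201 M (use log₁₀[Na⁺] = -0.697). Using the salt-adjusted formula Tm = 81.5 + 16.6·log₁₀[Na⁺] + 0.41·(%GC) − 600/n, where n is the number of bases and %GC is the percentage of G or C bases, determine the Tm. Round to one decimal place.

Length n = 20. C=3, A=5, T=3, G=9
G+C = 12, so %GC = 12/20 × 100 = 60%
Salt term: 16.6 × (-0.697) = -11.57
GC term: 0.41 × 60 = 24.6; length term: −600/20 = −30
Tm = 81.5 + (-11.57) + 24.6 − 30 = 64.53 → 64.5°C

64.5°C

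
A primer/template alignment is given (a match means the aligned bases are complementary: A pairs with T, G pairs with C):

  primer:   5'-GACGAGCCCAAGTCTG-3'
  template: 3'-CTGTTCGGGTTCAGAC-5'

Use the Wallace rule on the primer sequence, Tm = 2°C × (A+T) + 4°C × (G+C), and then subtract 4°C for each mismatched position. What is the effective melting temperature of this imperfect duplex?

48°C

Primer base counts: A=4, T=2, G=5, C=5 → A+T=6, G+C=10
Perfect-match Tm = 2(6) + 4(10) = 12 + 40 = 52°C
Mismatches (positions where the bases are not complementary): 1 (at position 4)
Effective Tm = 52 − 1×4 = 52 − 4 = 48°C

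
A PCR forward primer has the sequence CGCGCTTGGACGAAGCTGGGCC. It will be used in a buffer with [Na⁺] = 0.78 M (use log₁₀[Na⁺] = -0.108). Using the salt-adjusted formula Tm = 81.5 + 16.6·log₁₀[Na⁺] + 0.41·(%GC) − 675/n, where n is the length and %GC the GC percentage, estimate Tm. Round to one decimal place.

78.8°C

Length n = 22. Counting bases: G=9, A=3, T=3, C=7
G+C = 16, so %GC = 16/22 × 100 = 72.727%
Salt term: 16.6 × (-0.108) = -1.793
GC term: 0.41 × 72.727 = 29.818; length term: −675/22 = −30.682
Tm = 81.5 + (-1.793) + 29.818 − 30.682 = 78.843 → 78.8°C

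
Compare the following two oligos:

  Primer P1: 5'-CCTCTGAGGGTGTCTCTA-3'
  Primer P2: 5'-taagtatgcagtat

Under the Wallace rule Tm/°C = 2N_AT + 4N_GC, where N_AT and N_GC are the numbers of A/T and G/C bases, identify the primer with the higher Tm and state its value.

Primer P1, 56°C

Primer P1: A+T=8, G+C=10 → Tm = 2(8)+4(10) = 56°C
Primer P2: A+T=10, G+C=4 → Tm = 2(10)+4(4) = 36°C
56°C vs 36°C → primer P1 is higher.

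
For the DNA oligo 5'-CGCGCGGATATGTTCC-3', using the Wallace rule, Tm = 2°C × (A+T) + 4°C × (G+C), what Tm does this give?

Counting bases: A=2, G=5, C=5, T=4
AT pairs contribute 6, GC pairs contribute 10.
Tm = 2×6 + 4×10 = 52°C

52°C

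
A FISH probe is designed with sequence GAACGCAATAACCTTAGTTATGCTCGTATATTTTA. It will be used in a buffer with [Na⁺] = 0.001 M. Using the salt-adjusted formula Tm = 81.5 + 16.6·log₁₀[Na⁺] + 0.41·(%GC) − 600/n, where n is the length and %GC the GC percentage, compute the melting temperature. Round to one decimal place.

27.4°C

Length n = 35. A=11, G=5, T=13, C=6
G+C = 11, so %GC = 11/35 × 100 = 31.429%
Salt term: 16.6 × (-3) = -49.8
GC term: 0.41 × 31.429 = 12.886; length term: −600/35 = −17.143
Tm = 81.5 + (-49.8) + 12.886 − 17.143 = 27.443 → 27.4°C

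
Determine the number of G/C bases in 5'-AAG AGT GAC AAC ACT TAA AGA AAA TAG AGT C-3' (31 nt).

Base counts: C=4, A=16, G=6, T=5
G+C = 6 + 4 = 10

10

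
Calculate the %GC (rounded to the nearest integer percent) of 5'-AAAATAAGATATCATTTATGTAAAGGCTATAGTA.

21%

Scanning the sequence gives T=11, G=5, C=2, A=16.
G+C = 5 + 2 = 7 out of 34 bases
%GC = 7/34 × 100 = 20.59% ≈ 21%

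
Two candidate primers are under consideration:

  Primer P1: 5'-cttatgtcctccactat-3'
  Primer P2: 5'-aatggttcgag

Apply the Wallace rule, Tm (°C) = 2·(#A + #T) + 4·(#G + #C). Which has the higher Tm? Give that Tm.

Primer P1: A+T=10, G+C=7 → Tm = 2(10)+4(7) = 48°C
Primer P2: A+T=6, G+C=5 → Tm = 2(6)+4(5) = 32°C
48°C vs 32°C → primer P1 is higher.

Primer P1, 48°C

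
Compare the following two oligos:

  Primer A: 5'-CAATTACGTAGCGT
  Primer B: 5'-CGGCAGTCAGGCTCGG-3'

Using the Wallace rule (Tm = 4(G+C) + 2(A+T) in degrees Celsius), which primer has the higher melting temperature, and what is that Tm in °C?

Primer B, 56°C

Primer A: A+T=8, G+C=6 → Tm = 2(8)+4(6) = 40°C
Primer B: A+T=4, G+C=12 → Tm = 2(4)+4(12) = 56°C
40°C vs 56°C → primer B is higher.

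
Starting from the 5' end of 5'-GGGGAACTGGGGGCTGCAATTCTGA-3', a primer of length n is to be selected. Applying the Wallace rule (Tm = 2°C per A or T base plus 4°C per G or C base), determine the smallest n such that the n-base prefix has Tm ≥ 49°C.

First 13 bases: GGGGAACTGGGGG → Tm = 46°C (< 49°C)
First 14 bases: GGGGAACTGGGGGC → Tm = 50°C (≥ 49°C)
Since every base adds ≥2°C, Tm only increases with n, so the threshold is first crossed at n = 14.

n = 14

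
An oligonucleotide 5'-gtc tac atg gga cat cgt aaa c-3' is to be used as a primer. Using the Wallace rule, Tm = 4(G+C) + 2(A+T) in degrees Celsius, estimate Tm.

Scanning the sequence gives C=5, T=5, A=7, G=5.
AT pairs contribute 12, GC pairs contribute 10.
Tm = 2×12 + 4×10 = 64°C

64°C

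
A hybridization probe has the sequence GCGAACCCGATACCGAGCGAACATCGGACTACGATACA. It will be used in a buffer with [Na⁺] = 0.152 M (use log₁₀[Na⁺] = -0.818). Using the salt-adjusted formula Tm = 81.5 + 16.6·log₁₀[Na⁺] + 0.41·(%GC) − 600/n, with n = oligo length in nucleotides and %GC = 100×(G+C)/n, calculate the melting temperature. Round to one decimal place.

74.8°C

Length n = 38. Scanning the sequence gives G=9, A=13, T=4, C=12.
G+C = 21, so %GC = 21/38 × 100 = 55.263%
Salt term: 16.6 × (-0.818) = -13.579
GC term: 0.41 × 55.263 = 22.658; length term: −600/38 = −15.789
Tm = 81.5 + (-13.579) + 22.658 − 15.789 = 74.79 → 74.8°C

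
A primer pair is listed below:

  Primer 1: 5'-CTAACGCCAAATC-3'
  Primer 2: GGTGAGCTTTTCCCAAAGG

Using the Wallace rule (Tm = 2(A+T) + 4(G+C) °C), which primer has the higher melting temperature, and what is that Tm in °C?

Primer 2, 58°C

Primer 1: A+T=7, G+C=6 → Tm = 2(7)+4(6) = 38°C
Primer 2: A+T=9, G+C=10 → Tm = 2(9)+4(10) = 58°C
38°C vs 58°C → primer 2 is higher.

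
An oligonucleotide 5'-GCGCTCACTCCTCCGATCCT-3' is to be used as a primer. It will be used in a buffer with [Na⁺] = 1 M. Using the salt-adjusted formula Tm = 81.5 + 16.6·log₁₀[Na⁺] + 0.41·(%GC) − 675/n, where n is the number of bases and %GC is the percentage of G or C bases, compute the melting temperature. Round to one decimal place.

74.4°C

Length n = 20. G=3, A=2, T=5, C=10
G+C = 13, so %GC = 13/20 × 100 = 65%
Salt term: 16.6 × (0) = 0
GC term: 0.41 × 65 = 26.65; length term: −675/20 = −33.75
Tm = 81.5 + (0) + 26.65 − 33.75 = 74.4 → 74.4°C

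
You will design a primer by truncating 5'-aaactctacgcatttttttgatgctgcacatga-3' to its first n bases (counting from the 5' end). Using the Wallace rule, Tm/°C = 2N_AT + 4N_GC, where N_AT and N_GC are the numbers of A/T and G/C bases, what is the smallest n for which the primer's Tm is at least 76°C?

First 27 bases: AAACTCTACGCATTTTTTTGATGCTGC → Tm = 74°C (< 76°C)
First 28 bases: AAACTCTACGCATTTTTTTGATGCTGCA → Tm = 76°C (≥ 76°C)
Since every base adds ≥2°C, Tm only increases with n, so the threshold is first crossed at n = 28.

n = 28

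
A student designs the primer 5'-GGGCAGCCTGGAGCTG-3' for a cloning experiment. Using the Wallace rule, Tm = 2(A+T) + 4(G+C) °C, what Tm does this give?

Scanning the sequence gives A=2, T=2, C=4, G=8.
AT pairs contribute 4, GC pairs contribute 12.
Tm = 2×4 + 4×12 = 56°C

56°C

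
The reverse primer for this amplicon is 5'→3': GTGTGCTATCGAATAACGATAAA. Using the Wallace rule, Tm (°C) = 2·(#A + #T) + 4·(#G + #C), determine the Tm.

Base counts: T=6, G=5, A=9, C=3
So N_AT = 15 and N_GC = 8.
Tm = 2×15 + 4×8 = 62°C

62°C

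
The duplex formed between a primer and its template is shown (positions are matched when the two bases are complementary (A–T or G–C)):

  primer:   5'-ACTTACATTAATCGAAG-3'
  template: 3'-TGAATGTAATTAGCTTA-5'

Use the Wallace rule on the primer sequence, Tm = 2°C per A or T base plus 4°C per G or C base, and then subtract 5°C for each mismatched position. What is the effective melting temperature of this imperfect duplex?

39°C

Primer base counts: A=7, T=5, G=2, C=3 → A+T=12, G+C=5
Perfect-match Tm = 2(12) + 4(5) = 24 + 20 = 44°C
Mismatches (positions where the bases are not complementary): 1 (at position 17)
Effective Tm = 44 − 1×5 = 44 − 5 = 39°C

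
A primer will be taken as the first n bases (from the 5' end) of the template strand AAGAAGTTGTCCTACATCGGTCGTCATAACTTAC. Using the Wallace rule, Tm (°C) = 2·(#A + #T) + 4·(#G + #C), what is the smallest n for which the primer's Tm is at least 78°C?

n = 27

First 26 bases: AAGAAGTTGTCCTACATCGGTCGTCA → Tm = 76°C (< 78°C)
First 27 bases: AAGAAGTTGTCCTACATCGGTCGTCAT → Tm = 78°C (≥ 78°C)
Since every base adds ≥2°C, Tm only increases with n, so the threshold is first crossed at n = 27.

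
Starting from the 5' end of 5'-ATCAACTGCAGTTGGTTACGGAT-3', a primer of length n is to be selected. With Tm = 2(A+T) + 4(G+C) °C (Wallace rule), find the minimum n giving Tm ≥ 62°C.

First 20 bases: ATCAACTGCAGTTGGTTACG → Tm = 58°C (< 62°C)
First 21 bases: ATCAACTGCAGTTGGTTACGG → Tm = 62°C (≥ 62°C)
Each additional base adds 2°C (A/T) or 4°C (G/C), so Tm is non-decreasing in n; n = 21 is the first length to reach 62°C.

n = 21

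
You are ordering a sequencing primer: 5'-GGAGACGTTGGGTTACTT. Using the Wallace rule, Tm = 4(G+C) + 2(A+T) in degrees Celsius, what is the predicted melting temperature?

54°C

Scanning the sequence gives T=6, G=7, A=3, C=2.
So N_AT = 9 and N_GC = 9.
Tm = 4·9 + 2·9 = 36 + 18 = 54°C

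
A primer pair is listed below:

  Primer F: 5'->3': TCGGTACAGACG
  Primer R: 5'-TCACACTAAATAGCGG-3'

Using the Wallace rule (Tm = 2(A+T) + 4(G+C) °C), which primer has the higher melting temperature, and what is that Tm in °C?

Primer R, 46°C

Primer F: A+T=5, G+C=7 → Tm = 2(5)+4(7) = 38°C
Primer R: A+T=9, G+C=7 → Tm = 2(9)+4(7) = 46°C
38°C vs 46°C → primer R is higher.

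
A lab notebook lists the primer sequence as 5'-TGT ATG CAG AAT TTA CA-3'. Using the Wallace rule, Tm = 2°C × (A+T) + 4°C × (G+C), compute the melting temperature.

Scanning the sequence gives G=3, C=2, T=6, A=6.
A+T = 12, G+C = 5
Tm = 2(12) + 4(5) = 24 + 20 = 44°C

44°C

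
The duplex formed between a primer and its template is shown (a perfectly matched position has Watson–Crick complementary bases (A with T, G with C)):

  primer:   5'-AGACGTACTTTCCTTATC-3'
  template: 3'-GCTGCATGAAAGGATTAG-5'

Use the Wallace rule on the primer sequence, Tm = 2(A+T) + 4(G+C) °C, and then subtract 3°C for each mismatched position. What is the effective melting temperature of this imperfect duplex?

Primer base counts: A=4, T=7, G=2, C=5 → A+T=11, G+C=7
Perfect-match Tm = 2(11) + 4(7) = 22 + 28 = 50°C
Mismatches (positions where the bases are not complementary): 2 (at positions 1, 15)
Effective Tm = 50 − 2×3 = 50 − 6 = 44°C

44°C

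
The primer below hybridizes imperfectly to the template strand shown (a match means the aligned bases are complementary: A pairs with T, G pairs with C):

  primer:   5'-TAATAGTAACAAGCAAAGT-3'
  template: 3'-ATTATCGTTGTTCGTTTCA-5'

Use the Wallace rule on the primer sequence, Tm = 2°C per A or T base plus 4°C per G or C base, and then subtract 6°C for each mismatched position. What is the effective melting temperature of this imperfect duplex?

Primer base counts: A=10, T=4, G=3, C=2 → A+T=14, G+C=5
Perfect-match Tm = 2(14) + 4(5) = 28 + 20 = 48°C
Mismatches (positions where the bases are not complementary): 1 (at position 7)
Effective Tm = 48 − 1×6 = 48 − 6 = 42°C

42°C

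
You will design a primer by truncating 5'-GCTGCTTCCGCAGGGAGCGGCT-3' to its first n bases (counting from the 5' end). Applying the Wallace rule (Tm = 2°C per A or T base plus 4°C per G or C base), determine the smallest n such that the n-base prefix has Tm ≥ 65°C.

First 18 bases: GCTGCTTCCGCAGGGAGC → Tm = 62°C (< 65°C)
First 19 bases: GCTGCTTCCGCAGGGAGCG → Tm = 66°C (≥ 65°C)
Since every base adds ≥2°C, Tm only increases with n, so the threshold is first crossed at n = 19.

n = 19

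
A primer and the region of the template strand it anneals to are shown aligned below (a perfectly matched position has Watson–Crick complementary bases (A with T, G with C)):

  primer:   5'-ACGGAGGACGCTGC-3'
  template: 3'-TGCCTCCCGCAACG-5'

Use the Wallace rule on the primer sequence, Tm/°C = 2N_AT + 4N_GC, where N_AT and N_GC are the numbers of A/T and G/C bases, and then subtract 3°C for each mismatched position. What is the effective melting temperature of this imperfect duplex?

42°C

Primer base counts: A=3, T=1, G=6, C=4 → A+T=4, G+C=10
Perfect-match Tm = 2(4) + 4(10) = 8 + 40 = 48°C
Mismatches (positions where the bases are not complementary): 2 (at positions 8, 11)
Effective Tm = 48 − 2×3 = 48 − 6 = 42°C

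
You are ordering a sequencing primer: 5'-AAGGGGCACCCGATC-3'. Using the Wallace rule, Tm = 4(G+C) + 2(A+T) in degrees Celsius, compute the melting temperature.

Scanning the sequence gives A=4, C=5, G=5, T=1.
A+T = 5, G+C = 10
Tm = 2(5) + 4(10) = 10 + 40 = 50°C

50°C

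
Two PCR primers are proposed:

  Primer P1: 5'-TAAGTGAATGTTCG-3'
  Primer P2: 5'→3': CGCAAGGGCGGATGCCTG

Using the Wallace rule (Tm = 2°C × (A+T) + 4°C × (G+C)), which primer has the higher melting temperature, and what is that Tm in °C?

Primer P2, 62°C

Primer P1: A+T=9, G+C=5 → Tm = 2(9)+4(5) = 38°C
Primer P2: A+T=5, G+C=13 → Tm = 2(5)+4(13) = 62°C
38°C vs 62°C → primer P2 is higher.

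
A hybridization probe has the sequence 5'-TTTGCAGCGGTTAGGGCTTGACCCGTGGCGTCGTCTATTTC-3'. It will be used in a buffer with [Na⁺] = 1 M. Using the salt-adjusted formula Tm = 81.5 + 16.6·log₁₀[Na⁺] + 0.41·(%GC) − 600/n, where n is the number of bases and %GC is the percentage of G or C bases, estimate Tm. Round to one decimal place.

89.9°C

Length n = 41. Scanning the sequence gives G=13, C=10, T=14, A=4.
G+C = 23, so %GC = 23/41 × 100 = 56.098%
Salt term: 16.6 × (0) = 0
GC term: 0.41 × 56.098 = 23; length term: −600/41 = −14.634
Tm = 81.5 + (0) + 23 − 14.634 = 89.866 → 89.9°C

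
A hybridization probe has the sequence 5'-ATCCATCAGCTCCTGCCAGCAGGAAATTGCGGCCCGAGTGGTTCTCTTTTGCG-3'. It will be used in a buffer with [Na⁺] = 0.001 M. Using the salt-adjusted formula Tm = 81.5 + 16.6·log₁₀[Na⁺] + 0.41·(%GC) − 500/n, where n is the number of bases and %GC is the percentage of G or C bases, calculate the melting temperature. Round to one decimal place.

45.5°C

Length n = 53. Counting bases: C=16, T=14, G=14, A=9
G+C = 30, so %GC = 30/53 × 100 = 56.604%
Salt term: 16.6 × (-3) = -49.8
GC term: 0.41 × 56.604 = 23.208; length term: −500/53 = −9.434
Tm = 81.5 + (-49.8) + 23.208 − 9.434 = 45.474 → 45.5°C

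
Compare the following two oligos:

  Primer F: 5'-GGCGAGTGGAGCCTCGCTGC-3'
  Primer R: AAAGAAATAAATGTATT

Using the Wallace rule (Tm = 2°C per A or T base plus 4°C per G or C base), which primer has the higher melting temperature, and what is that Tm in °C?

Primer F: A+T=5, G+C=15 → Tm = 2(5)+4(15) = 70°C
Primer R: A+T=15, G+C=2 → Tm = 2(15)+4(2) = 38°C
70°C vs 38°C → primer F is higher.

Primer F, 70°C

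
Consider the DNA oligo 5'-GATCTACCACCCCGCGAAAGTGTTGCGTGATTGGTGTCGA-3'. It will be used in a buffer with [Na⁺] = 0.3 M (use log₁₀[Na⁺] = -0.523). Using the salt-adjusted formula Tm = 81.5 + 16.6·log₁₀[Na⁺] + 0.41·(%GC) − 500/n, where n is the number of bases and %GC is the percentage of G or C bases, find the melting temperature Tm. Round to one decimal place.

Length n = 40. Base counts: G=12, T=10, A=8, C=10
G+C = 22, so %GC = 22/40 × 100 = 55%
Salt term: 16.6 × (-0.523) = -8.682
GC term: 0.41 × 55 = 22.55; length term: −500/40 = −12.5
Tm = 81.5 + (-8.682) + 22.55 − 12.5 = 82.868 → 82.9°C

82.9°C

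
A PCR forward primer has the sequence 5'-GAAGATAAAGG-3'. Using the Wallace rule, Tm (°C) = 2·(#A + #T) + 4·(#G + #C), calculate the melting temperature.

30°C

A=6, T=1, G=4, C=0
AT pairs contribute 7, GC pairs contribute 4.
Tm = 4·4 + 2·7 = 16 + 14 = 30°C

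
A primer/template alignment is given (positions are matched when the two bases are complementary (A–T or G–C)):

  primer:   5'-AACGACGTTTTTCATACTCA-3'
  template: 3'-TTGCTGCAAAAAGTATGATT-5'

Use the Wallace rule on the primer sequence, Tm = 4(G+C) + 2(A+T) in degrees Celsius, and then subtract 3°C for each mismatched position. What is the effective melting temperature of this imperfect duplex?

Primer base counts: A=6, T=7, G=2, C=5 → A+T=13, G+C=7
Perfect-match Tm = 2(13) + 4(7) = 26 + 28 = 54°C
Mismatches (positions where the bases are not complementary): 1 (at position 19)
Effective Tm = 54 − 1×3 = 54 − 3 = 51°C

51°C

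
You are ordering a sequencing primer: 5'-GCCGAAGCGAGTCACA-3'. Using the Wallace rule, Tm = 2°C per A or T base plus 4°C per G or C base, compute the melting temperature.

52°C

Counting bases: T=1, C=5, A=5, G=5
So N_AT = 6 and N_GC = 10.
Tm = 2(6) + 4(10) = 12 + 40 = 52°C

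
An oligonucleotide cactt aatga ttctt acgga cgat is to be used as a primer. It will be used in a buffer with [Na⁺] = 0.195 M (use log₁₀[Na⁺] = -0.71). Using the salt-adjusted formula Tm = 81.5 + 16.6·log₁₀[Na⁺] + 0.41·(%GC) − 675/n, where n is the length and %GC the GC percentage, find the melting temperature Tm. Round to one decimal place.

Length n = 24. Scanning the sequence gives C=5, A=7, T=8, G=4.
G+C = 9, so %GC = 9/24 × 100 = 37.5%
Salt term: 16.6 × (-0.71) = -11.786
GC term: 0.41 × 37.5 = 15.375; length term: −675/24 = −28.125
Tm = 81.5 + (-11.786) + 15.375 − 28.125 = 56.964 → 57.0°C

57.0°C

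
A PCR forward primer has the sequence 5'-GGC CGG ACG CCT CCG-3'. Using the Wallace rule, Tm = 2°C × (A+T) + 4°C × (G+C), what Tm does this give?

Base counts: T=1, G=6, A=1, C=7
A+T = 2, G+C = 13
Tm = 2×2 + 4×13 = 56°C

56°C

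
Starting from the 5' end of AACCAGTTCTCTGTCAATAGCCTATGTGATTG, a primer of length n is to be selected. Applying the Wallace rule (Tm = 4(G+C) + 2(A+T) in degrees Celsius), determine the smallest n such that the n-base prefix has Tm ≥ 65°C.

n = 23

First 22 bases: AACCAGTTCTCTGTCAATAGCC → Tm = 64°C (< 65°C)
First 23 bases: AACCAGTTCTCTGTCAATAGCCT → Tm = 66°C (≥ 65°C)
Since every base adds ≥2°C, Tm only increases with n, so the threshold is first crossed at n = 23.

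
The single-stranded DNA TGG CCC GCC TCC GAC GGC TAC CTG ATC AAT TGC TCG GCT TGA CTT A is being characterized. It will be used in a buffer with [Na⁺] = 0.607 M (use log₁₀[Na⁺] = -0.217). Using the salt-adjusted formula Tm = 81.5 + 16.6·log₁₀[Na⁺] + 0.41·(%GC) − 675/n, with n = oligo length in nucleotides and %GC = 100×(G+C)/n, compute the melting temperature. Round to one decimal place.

87.3°C

Length n = 46. T=12, G=11, A=7, C=16
G+C = 27, so %GC = 27/46 × 100 = 58.696%
Salt term: 16.6 × (-0.217) = -3.602
GC term: 0.41 × 58.696 = 24.065; length term: −675/46 = −14.674
Tm = 81.5 + (-3.602) + 24.065 − 14.674 = 87.289 → 87.3°C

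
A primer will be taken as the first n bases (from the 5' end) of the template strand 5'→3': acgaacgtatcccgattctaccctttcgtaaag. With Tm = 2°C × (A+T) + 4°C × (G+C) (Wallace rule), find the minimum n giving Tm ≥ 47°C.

n = 16

First 15 bases: ACGAACGTATCCCGA → Tm = 46°C (< 47°C)
First 16 bases: ACGAACGTATCCCGAT → Tm = 48°C (≥ 47°C)
Each additional base adds 2°C (A/T) or 4°C (G/C), so Tm is non-decreasing in n; n = 16 is the first length to reach 47°C.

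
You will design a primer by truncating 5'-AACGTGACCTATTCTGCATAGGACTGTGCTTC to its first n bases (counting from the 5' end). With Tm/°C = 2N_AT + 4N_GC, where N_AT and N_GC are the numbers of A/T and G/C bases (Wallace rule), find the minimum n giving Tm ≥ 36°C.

First 12 bases: AACGTGACCTAT → Tm = 34°C (< 36°C)
First 13 bases: AACGTGACCTATT → Tm = 36°C (≥ 36°C)
Each additional base adds 2°C (A/T) or 4°C (G/C), so Tm is non-decreasing in n; n = 13 is the first length to reach 36°C.

n = 13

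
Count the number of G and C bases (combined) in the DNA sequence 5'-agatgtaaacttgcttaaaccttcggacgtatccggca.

17

Scanning the sequence gives A=11, C=9, T=10, G=8.
G+C = 8 + 9 = 17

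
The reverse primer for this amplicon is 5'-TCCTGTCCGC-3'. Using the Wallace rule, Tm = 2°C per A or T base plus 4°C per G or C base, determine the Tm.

Scanning the sequence gives G=2, C=5, A=0, T=3.
AT pairs contribute 3, GC pairs contribute 7.
Tm = 4·7 + 2·3 = 28 + 6 = 34°C

34°C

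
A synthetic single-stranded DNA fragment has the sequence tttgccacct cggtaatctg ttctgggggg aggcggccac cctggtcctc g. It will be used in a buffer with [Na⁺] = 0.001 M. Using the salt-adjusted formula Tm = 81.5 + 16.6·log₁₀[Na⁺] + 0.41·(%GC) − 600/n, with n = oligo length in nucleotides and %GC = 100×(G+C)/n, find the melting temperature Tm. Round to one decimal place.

Length n = 51. C=16, G=17, T=13, A=5
G+C = 33, so %GC = 33/51 × 100 = 64.706%
Salt term: 16.6 × (-3) = -49.8
GC term: 0.41 × 64.706 = 26.529; length term: −600/51 = −11.765
Tm = 81.5 + (-49.8) + 26.529 − 11.765 = 46.464 → 46.5°C

46.5°C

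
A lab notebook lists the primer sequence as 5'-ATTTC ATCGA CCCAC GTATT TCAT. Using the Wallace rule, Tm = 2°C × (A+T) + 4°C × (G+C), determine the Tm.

Counting bases: T=9, A=6, G=2, C=7
AT pairs contribute 15, GC pairs contribute 9.
Tm = 4·9 + 2·15 = 36 + 30 = 66°C

66°C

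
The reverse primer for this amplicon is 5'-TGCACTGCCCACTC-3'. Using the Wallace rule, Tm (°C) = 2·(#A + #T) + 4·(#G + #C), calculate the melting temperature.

46°C

G=2, A=2, T=3, C=7
AT pairs contribute 5, GC pairs contribute 9.
Tm = 2(5) + 4(9) = 10 + 36 = 46°C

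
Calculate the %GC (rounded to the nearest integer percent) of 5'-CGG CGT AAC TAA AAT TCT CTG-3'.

43%

Base counts: T=6, A=6, G=4, C=5
G+C = 4 + 5 = 9 out of 21 bases
%GC = 9/21 × 100 = 42.86% ≈ 43%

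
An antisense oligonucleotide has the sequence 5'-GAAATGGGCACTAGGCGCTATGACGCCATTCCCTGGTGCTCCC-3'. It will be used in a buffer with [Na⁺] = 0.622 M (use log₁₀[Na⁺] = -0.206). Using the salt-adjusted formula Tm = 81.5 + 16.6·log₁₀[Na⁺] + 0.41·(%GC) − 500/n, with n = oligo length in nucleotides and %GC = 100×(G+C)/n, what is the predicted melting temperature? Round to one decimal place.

Length n = 43. Scanning the sequence gives A=8, C=14, T=9, G=12.
G+C = 26, so %GC = 26/43 × 100 = 60.465%
Salt term: 16.6 × (-0.206) = -3.42
GC term: 0.41 × 60.465 = 24.791; length term: −500/43 = −11.628
Tm = 81.5 + (-3.42) + 24.791 − 11.628 = 91.243 → 91.2°C

91.2°C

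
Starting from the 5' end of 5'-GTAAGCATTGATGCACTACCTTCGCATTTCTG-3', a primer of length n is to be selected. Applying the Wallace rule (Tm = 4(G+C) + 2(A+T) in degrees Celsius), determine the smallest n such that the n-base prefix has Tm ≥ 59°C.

First 20 bases: GTAAGCATTGATGCACTACC → Tm = 58°C (< 59°C)
First 21 bases: GTAAGCATTGATGCACTACCT → Tm = 60°C (≥ 59°C)
Each additional base adds 2°C (A/T) or 4°C (G/C), so Tm is non-decreasing in n; n = 21 is the first length to reach 59°C.

n = 21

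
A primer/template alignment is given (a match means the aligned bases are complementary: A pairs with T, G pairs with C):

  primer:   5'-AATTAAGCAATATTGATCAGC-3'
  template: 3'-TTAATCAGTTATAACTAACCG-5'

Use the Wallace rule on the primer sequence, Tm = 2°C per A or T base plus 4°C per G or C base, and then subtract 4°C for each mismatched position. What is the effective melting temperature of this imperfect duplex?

38°C

Primer base counts: A=9, T=6, G=3, C=3 → A+T=15, G+C=6
Perfect-match Tm = 2(15) + 4(6) = 30 + 24 = 54°C
Mismatches (positions where the bases are not complementary): 4 (at positions 6, 7, 18, 19)
Effective Tm = 54 − 4×4 = 54 − 16 = 38°C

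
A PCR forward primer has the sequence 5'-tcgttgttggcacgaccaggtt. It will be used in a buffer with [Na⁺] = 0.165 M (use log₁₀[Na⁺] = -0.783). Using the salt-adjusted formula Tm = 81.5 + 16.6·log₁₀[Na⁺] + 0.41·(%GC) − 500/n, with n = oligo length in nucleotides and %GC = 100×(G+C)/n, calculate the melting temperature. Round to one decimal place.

68.1°C

Length n = 22. G=7, T=7, C=5, A=3
G+C = 12, so %GC = 12/22 × 100 = 54.545%
Salt term: 16.6 × (-0.783) = -12.998
GC term: 0.41 × 54.545 = 22.363; length term: −500/22 = −22.727
Tm = 81.5 + (-12.998) + 22.363 − 22.727 = 68.138 → 68.1°C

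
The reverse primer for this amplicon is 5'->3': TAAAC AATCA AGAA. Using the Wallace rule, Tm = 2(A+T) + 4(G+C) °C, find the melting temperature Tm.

34°C

A=9, G=1, T=2, C=2
A+T = 11, G+C = 3
Tm = 2(11) + 4(3) = 22 + 12 = 34°C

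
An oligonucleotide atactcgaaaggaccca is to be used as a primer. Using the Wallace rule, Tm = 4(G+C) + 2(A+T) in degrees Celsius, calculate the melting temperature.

Base counts: G=3, T=2, A=7, C=5
A+T = 9, G+C = 8
Tm = 4·8 + 2·9 = 32 + 18 = 50°C

50°C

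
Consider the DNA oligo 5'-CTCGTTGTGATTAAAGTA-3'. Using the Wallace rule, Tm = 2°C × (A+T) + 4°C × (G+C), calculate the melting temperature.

48°C

Scanning the sequence gives T=7, G=4, C=2, A=5.
So N_AT = 12 and N_GC = 6.
Tm = 4·6 + 2·12 = 24 + 24 = 48°C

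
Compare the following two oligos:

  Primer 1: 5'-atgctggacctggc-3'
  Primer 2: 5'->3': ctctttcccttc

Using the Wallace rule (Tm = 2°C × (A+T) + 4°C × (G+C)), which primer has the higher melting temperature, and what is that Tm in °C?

Primer 1: A+T=5, G+C=9 → Tm = 2(5)+4(9) = 46°C
Primer 2: A+T=6, G+C=6 → Tm = 2(6)+4(6) = 36°C
46°C vs 36°C → primer 1 is higher.

Primer 1, 46°C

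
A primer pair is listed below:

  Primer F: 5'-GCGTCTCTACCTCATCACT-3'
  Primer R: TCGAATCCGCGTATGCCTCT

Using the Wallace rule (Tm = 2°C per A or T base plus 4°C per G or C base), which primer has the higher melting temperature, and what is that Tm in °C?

Primer R, 62°C

Primer F: A+T=9, G+C=10 → Tm = 2(9)+4(10) = 58°C
Primer R: A+T=9, G+C=11 → Tm = 2(9)+4(11) = 62°C
58°C vs 62°C → primer R is higher.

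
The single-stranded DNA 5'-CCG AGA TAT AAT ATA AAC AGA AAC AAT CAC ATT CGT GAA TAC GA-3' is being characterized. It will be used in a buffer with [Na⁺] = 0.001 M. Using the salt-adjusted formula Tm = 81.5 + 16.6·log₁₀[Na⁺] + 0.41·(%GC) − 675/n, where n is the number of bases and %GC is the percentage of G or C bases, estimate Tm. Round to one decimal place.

29.4°C

Length n = 44. Base counts: G=6, C=8, A=21, T=9
G+C = 14, so %GC = 14/44 × 100 = 31.818%
Salt term: 16.6 × (-3) = -49.8
GC term: 0.41 × 31.818 = 13.045; length term: −675/44 = −15.341
Tm = 81.5 + (-49.8) + 13.045 − 15.341 = 29.404 → 29.4°C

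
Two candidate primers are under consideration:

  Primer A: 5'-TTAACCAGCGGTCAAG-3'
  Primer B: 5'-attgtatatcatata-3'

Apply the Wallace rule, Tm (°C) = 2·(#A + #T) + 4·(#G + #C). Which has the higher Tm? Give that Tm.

Primer A, 48°C

Primer A: A+T=8, G+C=8 → Tm = 2(8)+4(8) = 48°C
Primer B: A+T=13, G+C=2 → Tm = 2(13)+4(2) = 34°C
48°C vs 34°C → primer A is higher.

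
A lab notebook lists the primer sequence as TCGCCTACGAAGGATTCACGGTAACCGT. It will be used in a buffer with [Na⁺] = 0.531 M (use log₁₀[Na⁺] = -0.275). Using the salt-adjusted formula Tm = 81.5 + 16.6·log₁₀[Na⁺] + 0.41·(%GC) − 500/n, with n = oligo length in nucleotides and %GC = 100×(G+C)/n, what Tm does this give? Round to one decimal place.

Length n = 28. C=8, G=7, T=6, A=7
G+C = 15, so %GC = 15/28 × 100 = 53.571%
Salt term: 16.6 × (-0.275) = -4.565
GC term: 0.41 × 53.571 = 21.964; length term: −500/28 = −17.857
Tm = 81.5 + (-4.565) + 21.964 − 17.857 = 81.042 → 81.0°C

81.0°C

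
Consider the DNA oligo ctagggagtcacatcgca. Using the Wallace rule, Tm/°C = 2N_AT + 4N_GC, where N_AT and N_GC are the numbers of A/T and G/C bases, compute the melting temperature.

56°C

Counting bases: A=5, G=5, T=3, C=5
AT pairs contribute 8, GC pairs contribute 10.
Tm = 4·10 + 2·8 = 40 + 16 = 56°C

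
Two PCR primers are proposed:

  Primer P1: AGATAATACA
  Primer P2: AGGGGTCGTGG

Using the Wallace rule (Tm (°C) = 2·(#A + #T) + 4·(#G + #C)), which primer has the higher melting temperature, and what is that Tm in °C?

Primer P2, 38°C

Primer P1: A+T=8, G+C=2 → Tm = 2(8)+4(2) = 24°C
Primer P2: A+T=3, G+C=8 → Tm = 2(3)+4(8) = 38°C
24°C vs 38°C → primer P2 is higher.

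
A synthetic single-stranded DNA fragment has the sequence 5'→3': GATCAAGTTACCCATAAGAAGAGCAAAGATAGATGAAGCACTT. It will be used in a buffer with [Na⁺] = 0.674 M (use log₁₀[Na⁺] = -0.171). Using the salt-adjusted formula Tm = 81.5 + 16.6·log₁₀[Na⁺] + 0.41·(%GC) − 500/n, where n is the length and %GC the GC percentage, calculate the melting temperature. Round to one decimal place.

82.3°C

Length n = 43. Counting bases: A=19, G=9, T=8, C=7
G+C = 16, so %GC = 16/43 × 100 = 37.209%
Salt term: 16.6 × (-0.171) = -2.839
GC term: 0.41 × 37.209 = 15.256; length term: −500/43 = −11.628
Tm = 81.5 + (-2.839) + 15.256 − 11.628 = 82.289 → 82.3°C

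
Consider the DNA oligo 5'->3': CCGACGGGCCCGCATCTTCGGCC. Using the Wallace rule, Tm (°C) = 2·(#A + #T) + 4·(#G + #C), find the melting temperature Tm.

82°C

Scanning the sequence gives T=3, A=2, G=7, C=11.
A+T = 5, G+C = 18
Tm = 2(5) + 4(18) = 10 + 72 = 82°C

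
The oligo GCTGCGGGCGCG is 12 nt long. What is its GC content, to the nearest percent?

Base counts: T=1, A=0, C=4, G=7
G+C = 7 + 4 = 11 out of 12 bases
%GC = 11/12 × 100 = 91.67% ≈ 92%

92%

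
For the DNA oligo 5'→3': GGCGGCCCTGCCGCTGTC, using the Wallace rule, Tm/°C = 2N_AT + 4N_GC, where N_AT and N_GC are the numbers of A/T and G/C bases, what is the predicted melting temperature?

66°C

G=7, A=0, C=8, T=3
So N_AT = 3 and N_GC = 15.
Tm = 2(3) + 4(15) = 6 + 60 = 66°C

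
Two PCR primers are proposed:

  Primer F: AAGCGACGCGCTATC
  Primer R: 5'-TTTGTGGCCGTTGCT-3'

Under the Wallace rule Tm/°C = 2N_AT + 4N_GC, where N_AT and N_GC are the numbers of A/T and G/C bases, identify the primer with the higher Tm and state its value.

Primer F, 48°C

Primer F: A+T=6, G+C=9 → Tm = 2(6)+4(9) = 48°C
Primer R: A+T=7, G+C=8 → Tm = 2(7)+4(8) = 46°C
48°C vs 46°C → primer F is higher.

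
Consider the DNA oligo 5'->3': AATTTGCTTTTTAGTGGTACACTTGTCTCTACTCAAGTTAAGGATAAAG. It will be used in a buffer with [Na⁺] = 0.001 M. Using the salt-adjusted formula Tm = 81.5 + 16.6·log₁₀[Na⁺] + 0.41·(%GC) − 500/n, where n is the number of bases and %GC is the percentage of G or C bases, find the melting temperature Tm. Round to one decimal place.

34.9°C

Length n = 49. T=19, C=7, G=9, A=14
G+C = 16, so %GC = 16/49 × 100 = 32.653%
Salt term: 16.6 × (-3) = -49.8
GC term: 0.41 × 32.653 = 13.388; length term: −500/49 = −10.204
Tm = 81.5 + (-49.8) + 13.388 − 10.204 = 34.884 → 34.9°C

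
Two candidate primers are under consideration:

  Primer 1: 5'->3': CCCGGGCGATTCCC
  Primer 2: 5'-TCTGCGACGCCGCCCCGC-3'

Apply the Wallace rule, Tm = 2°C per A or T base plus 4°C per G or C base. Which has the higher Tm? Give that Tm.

Primer 2, 66°C

Primer 1: A+T=3, G+C=11 → Tm = 2(3)+4(11) = 50°C
Primer 2: A+T=3, G+C=15 → Tm = 2(3)+4(15) = 66°C
50°C vs 66°C → primer 2 is higher.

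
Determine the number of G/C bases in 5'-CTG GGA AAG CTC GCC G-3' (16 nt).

Counting bases: T=2, C=5, G=6, A=3
Total G or C: 6 + 5 = 11

11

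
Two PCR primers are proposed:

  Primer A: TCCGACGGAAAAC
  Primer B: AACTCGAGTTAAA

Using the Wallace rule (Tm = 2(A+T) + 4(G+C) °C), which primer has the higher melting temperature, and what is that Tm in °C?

Primer A: A+T=6, G+C=7 → Tm = 2(6)+4(7) = 40°C
Primer B: A+T=9, G+C=4 → Tm = 2(9)+4(4) = 34°C
40°C vs 34°C → primer A is higher.

Primer A, 40°C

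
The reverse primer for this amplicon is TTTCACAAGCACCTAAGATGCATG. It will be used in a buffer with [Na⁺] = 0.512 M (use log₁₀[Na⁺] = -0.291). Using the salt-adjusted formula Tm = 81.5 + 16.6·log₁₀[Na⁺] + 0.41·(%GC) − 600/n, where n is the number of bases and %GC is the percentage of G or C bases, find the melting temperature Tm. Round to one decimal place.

68.8°C

Length n = 24. Scanning the sequence gives A=8, G=4, T=6, C=6.
G+C = 10, so %GC = 10/24 × 100 = 41.667%
Salt term: 16.6 × (-0.291) = -4.831
GC term: 0.41 × 41.667 = 17.083; length term: −600/24 = −25
Tm = 81.5 + (-4.831) + 17.083 − 25 = 68.752 → 68.8°C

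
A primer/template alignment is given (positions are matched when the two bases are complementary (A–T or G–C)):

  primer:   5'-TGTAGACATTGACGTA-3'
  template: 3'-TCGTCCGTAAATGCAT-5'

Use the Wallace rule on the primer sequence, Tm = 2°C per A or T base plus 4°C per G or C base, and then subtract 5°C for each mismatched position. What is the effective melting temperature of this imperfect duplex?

24°C

Primer base counts: A=5, T=5, G=4, C=2 → A+T=10, G+C=6
Perfect-match Tm = 2(10) + 4(6) = 20 + 24 = 44°C
Mismatches (positions where the bases are not complementary): 4 (at positions 1, 3, 6, 11)
Effective Tm = 44 − 4×5 = 44 − 20 = 24°C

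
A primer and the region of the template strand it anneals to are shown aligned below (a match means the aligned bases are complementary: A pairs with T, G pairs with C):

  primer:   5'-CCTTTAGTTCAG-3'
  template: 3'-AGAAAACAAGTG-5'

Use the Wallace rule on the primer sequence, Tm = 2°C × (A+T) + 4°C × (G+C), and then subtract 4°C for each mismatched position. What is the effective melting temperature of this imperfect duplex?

Primer base counts: A=2, T=5, G=2, C=3 → A+T=7, G+C=5
Perfect-match Tm = 2(7) + 4(5) = 14 + 20 = 34°C
Mismatches (positions where the bases are not complementary): 3 (at positions 1, 6, 12)
Effective Tm = 34 − 3×4 = 34 − 12 = 22°C

22°C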